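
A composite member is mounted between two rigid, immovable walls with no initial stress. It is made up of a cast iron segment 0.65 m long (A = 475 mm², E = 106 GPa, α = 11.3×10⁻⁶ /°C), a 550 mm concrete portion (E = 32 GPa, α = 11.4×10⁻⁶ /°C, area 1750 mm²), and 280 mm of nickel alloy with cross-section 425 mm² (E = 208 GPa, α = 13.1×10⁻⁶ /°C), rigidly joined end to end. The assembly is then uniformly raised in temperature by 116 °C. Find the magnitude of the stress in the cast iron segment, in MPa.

σ ≈ 163 MPa (compressive)

If the supports were absent, the total length change would be Σ αᵢΔT Lᵢ = 11.3×10⁻⁶×116×650 + 11.4×10⁻⁶×116×550 + 13.1×10⁻⁶×116×280 = 2.005 mm.
The walls prevent any net length change, so an axial force P (same in every segment) develops. Compatibility: P · Σ Lᵢ/(AᵢEᵢ) = δ_free.
Σ Lᵢ/(AᵢEᵢ) = 650/(475×106×10³) + 550/(1750×32×10³) + 280/(425×208×10³) = 2.59×10⁻⁵ mm/N.
Hence P = δ_free / Σ(L/AE) = 2.005/2.59×10⁻⁵ = 77.41 kN (compressive).
σ_{cast iron} = P / A = 77410 / 475 = 163 MPa.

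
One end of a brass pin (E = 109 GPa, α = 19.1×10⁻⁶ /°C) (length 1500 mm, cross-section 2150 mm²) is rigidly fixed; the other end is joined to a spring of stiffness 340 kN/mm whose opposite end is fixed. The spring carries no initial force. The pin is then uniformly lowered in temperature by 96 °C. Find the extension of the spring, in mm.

The unrestrained thermal change is αΔT L = 19.1×10⁻⁶ × 96 × 1500 = 2.75 mm.
With a force P in the spring, the elastic change of the pin is PL/(AE) and that of the spring is P/k; compatibility requires their sum to equal δ_free.
P [ L/(AE) + 1/k ] = δ_free → P [ 1500/(2150×109×10³) + 1/(340×10³) ] = 2.75.
P = 2.75 / 9.342×10⁻⁶ = 294400 N.
Spring extension = P/k = 294400/(340×10³) = 0.8659 mm.

δ ≈ 0.866 mm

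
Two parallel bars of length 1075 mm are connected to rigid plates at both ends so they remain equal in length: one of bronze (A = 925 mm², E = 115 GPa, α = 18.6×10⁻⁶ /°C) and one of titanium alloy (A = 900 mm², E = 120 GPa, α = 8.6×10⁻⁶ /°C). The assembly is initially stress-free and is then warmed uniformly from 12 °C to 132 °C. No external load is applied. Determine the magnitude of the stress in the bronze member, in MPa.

σ ≈ 69.5 MPa (compressive)

Both members must finish at the same length. With the larger α, the bronze tends to over-expand; the plates restrain it, putting the bronze in compression and the titanium alloy in tension. With no external load the two internal forces are equal and opposite, magnitude P.
Compatibility of the two members (thermal + elastic change equal): (α₁ − α₂)ΔT = P·[1/(A₁E₁) + 1/(A₂E₂)].
|α₁ − α₂|·ΔT = 10×10⁻⁶ × 120 = 0.0012.
1/(A₁E₁) + 1/(A₂E₂) = 1/(925×115×10³) + 1/(900×120×10³) = 1.866×10⁻⁸ N⁻¹.
So P = 0.0012 / 1.866×10⁻⁸ = 64.31 kN.
σ_{bronze} = P/A₁ = 64310/925 = 69.52 MPa, compressive.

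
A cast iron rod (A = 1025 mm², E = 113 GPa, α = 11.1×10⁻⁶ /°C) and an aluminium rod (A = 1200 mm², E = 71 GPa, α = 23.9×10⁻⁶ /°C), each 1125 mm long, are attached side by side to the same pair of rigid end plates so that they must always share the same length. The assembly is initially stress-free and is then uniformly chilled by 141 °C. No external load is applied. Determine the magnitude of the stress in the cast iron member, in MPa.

The aluminium has the larger α, so on cooling it would change length more than the cast iron if both were free. The rigid plates force a common final length, so the aluminium is put into tension and the cast iron into compression, with equal and opposite forces P (no external load).
Setting the final lengths equal and cancelling L: (α₁ − α₂)ΔT = P/(A₁E₁) + P/(A₂E₂).
|α₁ − α₂|·ΔT = 12.8×10⁻⁶ × 141 = 0.001805.
1/(A₁E₁) + 1/(A₂E₂) = 1/(1025×113×10³) + 1/(1200×71×10³) = 2.037×10⁻⁸ N⁻¹.
So P = 0.001805 / 2.037×10⁻⁸ = 88.6 kN.
σ_{cast iron} = P/A₁ = 88600/1025 = 86.44 MPa, compressive.

σ ≈ 86.4 MPa (compressive)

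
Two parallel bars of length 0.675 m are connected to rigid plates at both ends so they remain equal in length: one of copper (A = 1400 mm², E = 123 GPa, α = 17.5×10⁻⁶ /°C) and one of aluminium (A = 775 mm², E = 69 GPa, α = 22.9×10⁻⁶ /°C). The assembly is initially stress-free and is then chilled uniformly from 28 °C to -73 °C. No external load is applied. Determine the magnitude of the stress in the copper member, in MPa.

σ ≈ 15.9 MPa (compressive)

The aluminium has the larger α, so on cooling it would change length more than the copper if both were free. The rigid plates force a common final length, so the aluminium is put into tension and the copper into compression, with equal and opposite forces P (no external load).
Compatibility of the two members (thermal + elastic change equal): (α₁ − α₂)ΔT = P·[1/(A₁E₁) + 1/(A₂E₂)].
|α₁ − α₂|·ΔT = 5.4×10⁻⁶ × 101 = 0.0005454.
1/(A₁E₁) + 1/(A₂E₂) = 1/(1400×123×10³) + 1/(775×69×10³) = 2.451×10⁻⁸ N⁻¹.
P = 0.0005454 / 2.451×10⁻⁸ = 22250 N = 22.25 kN.
σ_{copper} = P/A₁ = 22250/1400 = 15.9 MPa, compressive.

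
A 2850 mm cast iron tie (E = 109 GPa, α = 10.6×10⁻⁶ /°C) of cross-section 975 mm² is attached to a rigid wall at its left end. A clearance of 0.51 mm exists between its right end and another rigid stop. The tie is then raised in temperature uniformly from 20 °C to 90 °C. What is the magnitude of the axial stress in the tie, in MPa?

If the wall were absent the tie would grow by αΔT L = 10.6×10⁻⁶ × 70 × 2850 = 2.115 mm.
The gap closes (δ_free > 0.51 mm) and the wall then resists a further 2.115 − 0.51 = 1.605 mm of expansion.
So σ = E(δ_free − g)/L = 109×10³ × 1.605/2850 = 61.37 MPa.

σ ≈ 61.4 MPa (compressive)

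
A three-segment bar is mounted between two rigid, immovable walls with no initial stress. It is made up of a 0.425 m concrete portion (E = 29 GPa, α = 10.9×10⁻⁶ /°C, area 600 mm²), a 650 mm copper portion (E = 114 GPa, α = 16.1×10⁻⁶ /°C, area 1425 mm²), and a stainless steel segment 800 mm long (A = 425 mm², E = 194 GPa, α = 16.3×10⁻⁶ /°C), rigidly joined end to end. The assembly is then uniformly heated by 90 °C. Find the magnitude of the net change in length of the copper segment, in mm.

If the supports were absent, the total length change would be Σ αᵢΔT Lᵢ = 10.9×10⁻⁶×90×425 + 16.1×10⁻⁶×90×650 + 16.3×10⁻⁶×90×800 = 2.532 mm.
The walls prevent any net length change, so an axial force P (same in every segment) develops. Compatibility: P · Σ Lᵢ/(AᵢEᵢ) = δ_free.
Σ Lᵢ/(AᵢEᵢ) = 425/(600×29×10³) + 650/(1425×114×10³) + 800/(425×194×10³) = 3.813×10⁻⁵ mm/N.
So P = 2.532 / 3.813×10⁻⁵ = 66.42 kN, compressive.
For the copper segment, free thermal change = 16.1×10⁻⁶×90×650 = 0.9419 mm and elastic change from P = 66420×650/(1425×114×10³) = 0.2657 mm; these oppose, so the net change is 0.676 mm (segment lengthens).

|ΔL| ≈ 0.676 mm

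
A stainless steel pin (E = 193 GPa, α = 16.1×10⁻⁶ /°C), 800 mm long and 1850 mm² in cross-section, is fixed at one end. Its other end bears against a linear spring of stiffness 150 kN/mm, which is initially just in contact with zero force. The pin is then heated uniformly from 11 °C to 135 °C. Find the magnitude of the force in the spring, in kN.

If the spring were absent the pin would lengthen by αΔT L = 16.1×10⁻⁶ × 124 × 800 = 1.597 mm.
With a force P in the spring, the elastic change of the pin is PL/(AE) and that of the spring is P/k; compatibility requires their sum to equal δ_free.
So P = δ_free / [L/(AE) + 1/k] = 1.597 / [ 800/(1850×193×10³) + 1/(150×10³) ].
P = 1.597 / 8.907×10⁻⁶ = 179300 N.

P ≈ 179 kN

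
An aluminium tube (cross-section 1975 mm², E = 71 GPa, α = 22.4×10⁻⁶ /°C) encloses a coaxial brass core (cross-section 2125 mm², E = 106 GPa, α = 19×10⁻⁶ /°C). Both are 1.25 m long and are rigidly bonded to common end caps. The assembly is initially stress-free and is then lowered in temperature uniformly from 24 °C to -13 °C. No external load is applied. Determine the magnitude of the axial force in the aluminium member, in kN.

The aluminium has the larger α, so on cooling it would change length more than the brass if both were free. The rigid plates force a common final length, so the aluminium is put into tension and the brass into compression, with equal and opposite forces P (no external load).
Setting the final lengths equal and cancelling L: (α₁ − α₂)ΔT = P/(A₁E₁) + P/(A₂E₂).
|α₁ − α₂|·ΔT = 3.4×10⁻⁶ × 37 = 0.0001258.
1/(A₁E₁) + 1/(A₂E₂) = 1/(1975×71×10³) + 1/(2125×106×10³) = 1.157×10⁻⁸ N⁻¹.
So P = 0.0001258 / 1.157×10⁻⁸ = 10.87 kN.

P ≈ 10.9 kN (tensile in the aluminium)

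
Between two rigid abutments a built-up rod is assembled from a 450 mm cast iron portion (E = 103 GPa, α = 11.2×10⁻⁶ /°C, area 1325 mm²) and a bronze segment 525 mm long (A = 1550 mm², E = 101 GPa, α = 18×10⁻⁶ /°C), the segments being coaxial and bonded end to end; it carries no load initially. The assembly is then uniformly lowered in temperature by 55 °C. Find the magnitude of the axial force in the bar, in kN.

P ≈ 120 kN (tensile)

With the walls removed the bar would change length by δ_free = Σ αᵢΔT Lᵢ = 11.2×10⁻⁶×55×450 + 18×10⁻⁶×55×525 = 0.797 mm.
The rigid supports impose zero overall length change; the single axial force P common to all segments must satisfy P Σ Lᵢ/(AᵢEᵢ) = δ_free.
Σ Lᵢ/(AᵢEᵢ) = 450/(1325×103×10³) + 525/(1550×101×10³) = 6.651×10⁻⁶ mm/N.
So P = 0.797 / 6.651×10⁻⁶ = 119.8 kN, tensile.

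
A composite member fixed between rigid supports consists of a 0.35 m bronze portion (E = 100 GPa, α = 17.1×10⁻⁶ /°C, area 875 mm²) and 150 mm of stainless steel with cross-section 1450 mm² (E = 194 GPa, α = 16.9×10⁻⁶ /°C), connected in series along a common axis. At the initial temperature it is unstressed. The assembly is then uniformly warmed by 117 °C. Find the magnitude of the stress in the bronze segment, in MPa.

σ ≈ 251 MPa (compressive)

Free thermal expansion of the whole bar: Σ αᵢΔT Lᵢ = 17.1×10⁻⁶×117×350 + 16.9×10⁻⁶×117×150 = 0.9968 mm.
The walls prevent any net length change, so an axial force P (same in every segment) develops. Compatibility: P · Σ Lᵢ/(AᵢEᵢ) = δ_free.
The series flexibility is Σ Lᵢ/(AᵢEᵢ) = 350/(875×100×10³) + 150/(1450×194×10³) = 4.533×10⁻⁶ mm/N.
P = 0.9968 / 4.533×10⁻⁶ = 219900 N = 219.9 kN, compressive.
σ_{bronze} = P / A = 219900 / 875 = 251.3 MPa.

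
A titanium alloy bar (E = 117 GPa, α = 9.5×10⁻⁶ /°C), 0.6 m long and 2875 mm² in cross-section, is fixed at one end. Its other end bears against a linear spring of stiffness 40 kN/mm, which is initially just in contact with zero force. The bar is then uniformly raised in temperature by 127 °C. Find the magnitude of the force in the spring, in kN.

P ≈ 27 kN

The unrestrained thermal change is αΔT L = 9.5×10⁻⁶ × 127 × 600 = 0.7239 mm.
With a force P in the spring, the elastic change of the bar is PL/(AE) and that of the spring is P/k; compatibility requires their sum to equal δ_free.
P [ L/(AE) + 1/k ] = δ_free → P [ 600/(2875×117×10³) + 1/(40×10³) ] = 0.7239.
P = 0.7239 / 2.678×10⁻⁵ = 27030 N.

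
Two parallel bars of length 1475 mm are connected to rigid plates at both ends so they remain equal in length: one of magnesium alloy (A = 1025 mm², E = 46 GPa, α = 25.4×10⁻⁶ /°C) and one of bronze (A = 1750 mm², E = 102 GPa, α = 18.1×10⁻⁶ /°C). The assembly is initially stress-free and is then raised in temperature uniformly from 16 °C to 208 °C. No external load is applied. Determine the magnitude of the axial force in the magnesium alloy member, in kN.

P ≈ 52.3 kN (compressive in the magnesium alloy)

Both members must finish at the same length. With the larger α, the magnesium alloy tends to over-expand; the plates restrain it, putting the magnesium alloy in compression and the bronze in tension. With no external load the two internal forces are equal and opposite, magnitude P.
Equating the net (thermal + elastic) strains gives |α₁ − α₂|·ΔT = P·[1/(A₁E₁) + 1/(A₂E₂)].
|α₁ − α₂|·ΔT = 7.3×10⁻⁶ × 192 = 0.001402.
1/(A₁E₁) + 1/(A₂E₂) = 1/(1025×46×10³) + 1/(1750×102×10³) = 2.681×10⁻⁸ N⁻¹.
P = 0.001402 / 2.681×10⁻⁸ = 52280 N = 52.28 kN.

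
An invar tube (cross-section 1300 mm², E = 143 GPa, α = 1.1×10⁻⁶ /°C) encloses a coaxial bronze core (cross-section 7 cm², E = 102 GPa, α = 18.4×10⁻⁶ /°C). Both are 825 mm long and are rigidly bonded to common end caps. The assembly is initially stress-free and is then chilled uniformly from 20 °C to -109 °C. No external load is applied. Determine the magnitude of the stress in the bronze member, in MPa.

The bronze has the larger α, so on cooling it would change length more than the invar if both were free. The rigid plates force a common final length, so the bronze is put into tension and the invar into compression, with equal and opposite forces P (no external load).
Equating the net (thermal + elastic) strains gives |α₁ − α₂|·ΔT = P·[1/(A₁E₁) + 1/(A₂E₂)].
|α₁ − α₂|·ΔT = 17.3×10⁻⁶ × 129 = 0.002232.
1/(A₁E₁) + 1/(A₂E₂) = 1/(1300×143×10³) + 1/(700×102×10³) = 1.938×10⁻⁸ N⁻¹.
P = 0.002232 / 1.938×10⁻⁸ = 115100 N = 115.1 kN.
σ_{bronze} = P/A₂ = 115100/700 = 164.5 MPa, tensile.

σ ≈ 164 MPa (tensile)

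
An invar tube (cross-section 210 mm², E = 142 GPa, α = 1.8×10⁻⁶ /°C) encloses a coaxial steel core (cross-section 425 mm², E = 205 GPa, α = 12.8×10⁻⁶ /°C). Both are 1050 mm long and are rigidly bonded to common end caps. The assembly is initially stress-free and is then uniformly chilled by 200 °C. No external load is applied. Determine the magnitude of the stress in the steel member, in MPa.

σ ≈ 115 MPa (tensile)

Equilibrium of a rigid end plate with no external load gives equal and opposite internal forces ±P in the two members. Since α_{steel} > α_{invar}, cooling drives the steel into tension and the invar into compression.
Setting the final lengths equal and cancelling L: (α₁ − α₂)ΔT = P/(A₁E₁) + P/(A₂E₂).
|α₁ − α₂|·ΔT = 11×10⁻⁶ × 200 = 0.0022.
1/(A₁E₁) + 1/(A₂E₂) = 1/(210×142×10³) + 1/(425×205×10³) = 4.501×10⁻⁸ N⁻¹.
P = 0.0022 / 4.501×10⁻⁸ = 48880 N = 48.88 kN.
σ_{steel} = P/A₂ = 48880/425 = 115 MPa, tensile.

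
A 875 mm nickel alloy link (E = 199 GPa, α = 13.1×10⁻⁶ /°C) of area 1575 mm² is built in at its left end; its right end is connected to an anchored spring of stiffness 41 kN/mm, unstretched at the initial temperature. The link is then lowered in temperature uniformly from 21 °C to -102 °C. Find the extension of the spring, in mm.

δ ≈ 1.27 mm

Free thermal contraction: δ_free = αΔT L = 13.1×10⁻⁶ × 123 × 875 = 1.41 mm.
With a force P in the spring, the elastic change of the link is PL/(AE) and that of the spring is P/k; compatibility requires their sum to equal δ_free.
P [ L/(AE) + 1/k ] = δ_free → P [ 875/(1575×199×10³) + 1/(41×10³) ] = 1.41.
P = 1.41 / 2.718×10⁻⁵ = 51870 N.
Spring extension = P/k = 51870/(41×10³) = 1.265 mm.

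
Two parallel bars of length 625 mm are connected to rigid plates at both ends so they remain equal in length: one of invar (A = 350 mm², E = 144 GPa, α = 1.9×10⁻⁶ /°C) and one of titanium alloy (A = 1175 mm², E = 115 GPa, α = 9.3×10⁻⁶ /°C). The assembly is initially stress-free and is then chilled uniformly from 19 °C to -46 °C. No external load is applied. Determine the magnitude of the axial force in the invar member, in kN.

Both members must finish at the same length. With the larger α, the titanium alloy tends to over-contract; the plates restrain it, putting the titanium alloy in tension and the invar in compression. With no external load the two internal forces are equal and opposite, magnitude P.
Setting the final lengths equal and cancelling L: (α₁ − α₂)ΔT = P/(A₁E₁) + P/(A₂E₂).
|α₁ − α₂|·ΔT = 7.4×10⁻⁶ × 65 = 0.000481.
1/(A₁E₁) + 1/(A₂E₂) = 1/(350×144×10³) + 1/(1175×115×10³) = 2.724×10⁻⁸ N⁻¹.
So P = 0.000481 / 2.724×10⁻⁸ = 17.66 kN.

P ≈ 17.7 kN (compressive in the invar)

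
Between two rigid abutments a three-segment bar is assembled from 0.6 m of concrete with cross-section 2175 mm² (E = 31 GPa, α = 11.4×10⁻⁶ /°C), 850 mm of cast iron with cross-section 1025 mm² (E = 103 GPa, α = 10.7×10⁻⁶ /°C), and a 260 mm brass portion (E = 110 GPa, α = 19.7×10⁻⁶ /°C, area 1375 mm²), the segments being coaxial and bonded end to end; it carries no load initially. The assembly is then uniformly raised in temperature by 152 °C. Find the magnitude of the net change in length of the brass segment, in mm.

|ΔL| ≈ 0.484 mm

Free thermal expansion of the whole bar: Σ αᵢΔT Lᵢ = 11.4×10⁻⁶×152×600 + 10.7×10⁻⁶×152×850 + 19.7×10⁻⁶×152×260 = 3.201 mm.
The rigid supports impose zero overall length change; the single axial force P common to all segments must satisfy P Σ Lᵢ/(AᵢEᵢ) = δ_free.
Σ Lᵢ/(AᵢEᵢ) = 600/(2175×31×10³) + 850/(1025×103×10³) + 260/(1375×110×10³) = 1.867×10⁻⁵ mm/N.
So P = 3.201 / 1.867×10⁻⁵ = 171.4 kN, compressive.
For the brass segment, free thermal change = 19.7×10⁻⁶×152×260 = 0.7785 mm and elastic change from P = 171400×260/(1375×110×10³) = 0.2947 mm; these oppose, so the net change is 0.484 mm (segment lengthens).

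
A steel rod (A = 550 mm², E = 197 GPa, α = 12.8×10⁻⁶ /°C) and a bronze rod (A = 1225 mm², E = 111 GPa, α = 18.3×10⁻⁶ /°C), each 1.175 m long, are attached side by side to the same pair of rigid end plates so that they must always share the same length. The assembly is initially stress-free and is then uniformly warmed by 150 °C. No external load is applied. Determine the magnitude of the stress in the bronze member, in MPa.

σ ≈ 40.6 MPa (compressive)

The bronze has the larger α, so on heating it would change length more than the steel if both were free. The rigid plates force a common final length, so the bronze is put into compression and the steel into tension, with equal and opposite forces P (no external load).
Compatibility of the two members (thermal + elastic change equal): (α₁ − α₂)ΔT = P·[1/(A₁E₁) + 1/(A₂E₂)].
|α₁ − α₂|·ΔT = 5.5×10⁻⁶ × 150 = 0.000825.
1/(A₁E₁) + 1/(A₂E₂) = 1/(550×197×10³) + 1/(1225×111×10³) = 1.658×10⁻⁸ N⁻¹.
P = 0.000825 / 1.658×10⁻⁸ = 49750 N = 49.75 kN.
σ_{bronze} = P/A₂ = 49750/1225 = 40.61 MPa, compressive.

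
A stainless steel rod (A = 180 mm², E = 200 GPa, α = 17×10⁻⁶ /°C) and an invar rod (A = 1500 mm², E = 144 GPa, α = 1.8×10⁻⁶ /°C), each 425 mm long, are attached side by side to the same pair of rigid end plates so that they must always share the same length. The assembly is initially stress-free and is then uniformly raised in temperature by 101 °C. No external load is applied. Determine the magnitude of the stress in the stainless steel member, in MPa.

σ ≈ 263 MPa (compressive)

Equilibrium of a rigid end plate with no external load gives equal and opposite internal forces ±P in the two members. Since α_{stainless steel} > α_{invar}, heating drives the stainless steel into compression and the invar into tension.
Setting the final lengths equal and cancelling L: (α₁ − α₂)ΔT = P/(A₁E₁) + P/(A₂E₂).
|α₁ − α₂|·ΔT = 15.2×10⁻⁶ × 101 = 0.001535.
1/(A₁E₁) + 1/(A₂E₂) = 1/(180×200×10³) + 1/(1500×144×10³) = 3.241×10⁻⁸ N⁻¹.
So P = 0.001535 / 3.241×10⁻⁸ = 47.37 kN.
σ_{stainless steel} = P/A₁ = 47370/180 = 263.2 MPa, compressive.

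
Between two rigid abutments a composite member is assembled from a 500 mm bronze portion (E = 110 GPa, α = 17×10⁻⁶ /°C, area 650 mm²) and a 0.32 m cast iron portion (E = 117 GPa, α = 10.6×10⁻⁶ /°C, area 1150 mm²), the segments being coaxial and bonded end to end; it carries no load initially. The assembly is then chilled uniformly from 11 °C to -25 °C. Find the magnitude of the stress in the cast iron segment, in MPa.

σ ≈ 39.7 MPa (tensile)

If the supports were absent, the total length change would be Σ αᵢΔT Lᵢ = 17×10⁻⁶×36×500 + 10.6×10⁻⁶×36×320 = 0.4281 mm.
Since the ends are fixed, an axial force P builds up, equal in every segment, with P · Σ Lᵢ/(AᵢEᵢ) = δ_free.
Σ Lᵢ/(AᵢEᵢ) = 500/(650×110×10³) + 320/(1150×117×10³) = 9.371×10⁻⁶ mm/N.
So P = 0.4281 / 9.371×10⁻⁶ = 45.68 kN, tensile.
σ_{cast iron} = P / A = 45680 / 1150 = 39.72 MPa.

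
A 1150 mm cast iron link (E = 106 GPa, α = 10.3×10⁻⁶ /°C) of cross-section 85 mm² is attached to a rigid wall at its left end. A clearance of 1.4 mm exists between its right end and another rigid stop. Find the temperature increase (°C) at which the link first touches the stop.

Contact occurs when the free expansion equals the gap: αΔT L = 1.4 mm.
So ΔT = g/(αL) = 1.4/(10.3×10⁻⁶ × 1150) = 118.2 °C.

ΔT ≈ 118 °C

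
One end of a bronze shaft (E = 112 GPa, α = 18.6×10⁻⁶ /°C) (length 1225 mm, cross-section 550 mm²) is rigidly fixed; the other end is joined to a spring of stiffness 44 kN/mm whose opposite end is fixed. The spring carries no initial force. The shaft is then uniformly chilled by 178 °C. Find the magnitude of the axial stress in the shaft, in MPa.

σ ≈ 173 MPa (tensile)

The unrestrained thermal change is αΔT L = 18.6×10⁻⁶ × 178 × 1225 = 4.056 mm.
Let P be the tensile force in the spring. The shaft extends elastically by PL/(AE) and the spring stretches by P/k; together these equal δ_free.
P [ L/(AE) + 1/k ] = δ_free → P [ 1225/(550×112×10³) + 1/(44×10³) ] = 4.056.
P = 4.056 / 4.261×10⁻⁵ = 95170 N.
σ = P/A = 95170/550 = 173 MPa.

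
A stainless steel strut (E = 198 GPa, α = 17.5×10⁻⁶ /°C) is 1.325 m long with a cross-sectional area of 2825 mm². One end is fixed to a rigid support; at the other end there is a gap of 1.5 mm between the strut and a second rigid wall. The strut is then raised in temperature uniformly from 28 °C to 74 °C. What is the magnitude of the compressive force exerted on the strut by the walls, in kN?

P ≈ 0 kN

Free thermal elongation = αΔT L = 17.5×10⁻⁶ × 46 × 1325 = 1.067 mm.
This is smaller than the 1.5 mm clearance, so the strut expands freely without reaching the stop — the stress is zero.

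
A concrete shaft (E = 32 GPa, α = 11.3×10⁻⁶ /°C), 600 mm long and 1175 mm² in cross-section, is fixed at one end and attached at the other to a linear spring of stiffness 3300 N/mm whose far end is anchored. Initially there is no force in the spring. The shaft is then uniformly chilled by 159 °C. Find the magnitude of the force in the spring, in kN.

Free thermal contraction: δ_free = αΔT L = 11.3×10⁻⁶ × 159 × 600 = 1.078 mm.
Let P be the tensile force in the spring. The shaft extends elastically by PL/(AE) and the spring stretches by P/k; together these equal δ_free.
P [ L/(AE) + 1/k ] = δ_free → P [ 600/(1175×32×10³) + 1/(3300) ] = 1.078.
P = 1.078 / 0.000319 = 3380 N.

P ≈ 3.38 kN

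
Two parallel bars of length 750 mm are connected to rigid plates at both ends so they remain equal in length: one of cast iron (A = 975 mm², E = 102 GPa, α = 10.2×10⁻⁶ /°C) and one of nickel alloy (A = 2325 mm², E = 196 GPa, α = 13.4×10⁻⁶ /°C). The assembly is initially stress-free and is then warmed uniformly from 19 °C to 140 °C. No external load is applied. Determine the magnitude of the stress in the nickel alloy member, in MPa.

Equilibrium of a rigid end plate with no external load gives equal and opposite internal forces ±P in the two members. Since α_{nickel alloy} > α_{cast iron}, heating drives the nickel alloy into compression and the cast iron into tension.
Compatibility of the two members (thermal + elastic change equal): (α₁ − α₂)ΔT = P·[1/(A₁E₁) + 1/(A₂E₂)].
|α₁ − α₂|·ΔT = 3.2×10⁻⁶ × 121 = 0.0003872.
1/(A₁E₁) + 1/(A₂E₂) = 1/(975×102×10³) + 1/(2325×196×10³) = 1.225×10⁻⁸ N⁻¹.
P = 0.0003872 / 1.225×10⁻⁸ = 31610 N = 31.61 kN.
σ_{nickel alloy} = P/A₂ = 31610/2325 = 13.6 MPa, compressive.

σ ≈ 13.6 MPa (compressive)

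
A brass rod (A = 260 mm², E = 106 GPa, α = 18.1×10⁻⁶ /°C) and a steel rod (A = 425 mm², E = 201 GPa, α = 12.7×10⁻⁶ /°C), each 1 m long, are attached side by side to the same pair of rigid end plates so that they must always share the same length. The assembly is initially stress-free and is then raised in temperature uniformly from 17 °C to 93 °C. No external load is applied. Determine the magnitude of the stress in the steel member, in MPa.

Both members must finish at the same length. With the larger α, the brass tends to over-expand; the plates restrain it, putting the brass in compression and the steel in tension. With no external load the two internal forces are equal and opposite, magnitude P.
Setting the final lengths equal and cancelling L: (α₁ − α₂)ΔT = P/(A₁E₁) + P/(A₂E₂).
|α₁ − α₂|·ΔT = 5.4×10⁻⁶ × 76 = 0.0004104.
1/(A₁E₁) + 1/(A₂E₂) = 1/(260×106×10³) + 1/(425×201×10³) = 4.799×10⁻⁸ N⁻¹.
P = 0.0004104 / 4.799×10⁻⁸ = 8552 N = 8.552 kN.
σ_{steel} = P/A₂ = 8552/425 = 20.12 MPa, tensile.

σ ≈ 20.1 MPa (tensile)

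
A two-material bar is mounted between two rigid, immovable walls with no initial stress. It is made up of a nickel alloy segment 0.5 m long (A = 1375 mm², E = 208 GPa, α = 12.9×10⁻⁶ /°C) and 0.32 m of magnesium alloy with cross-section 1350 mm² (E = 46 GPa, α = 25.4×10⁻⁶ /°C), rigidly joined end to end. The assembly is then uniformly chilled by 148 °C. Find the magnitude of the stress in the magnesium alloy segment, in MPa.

If the supports were absent, the total length change would be Σ αᵢΔT Lᵢ = 12.9×10⁻⁶×148×500 + 25.4×10⁻⁶×148×320 = 2.158 mm.
The walls prevent any net length change, so an axial force P (same in every segment) develops. Compatibility: P · Σ Lᵢ/(AᵢEᵢ) = δ_free.
Σ Lᵢ/(AᵢEᵢ) = 500/(1375×208×10³) + 320/(1350×46×10³) = 6.901×10⁻⁶ mm/N.
P = 2.158 / 6.901×10⁻⁶ = 312600 N = 312.6 kN, tensile.
σ_{magnesium alloy} = P / A = 312600 / 1350 = 231.6 MPa.

σ ≈ 232 MPa (tensile)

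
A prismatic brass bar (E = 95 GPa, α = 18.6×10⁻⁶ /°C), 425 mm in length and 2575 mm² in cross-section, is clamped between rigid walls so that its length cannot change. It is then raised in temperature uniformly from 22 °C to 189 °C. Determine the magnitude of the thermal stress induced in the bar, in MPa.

Because both ends are immovable the net strain is zero, and the suppressed thermal strain is αΔT = 18.6×10⁻⁶ × 167 = 3106.2×10⁻⁶.
The stress required to suppress this strain is σ = Eε = 95×10³ × 3106.2×10⁻⁶ = 295.1 MPa, compressive since the bar is trying to expand.

σ ≈ 295 MPa (compressive)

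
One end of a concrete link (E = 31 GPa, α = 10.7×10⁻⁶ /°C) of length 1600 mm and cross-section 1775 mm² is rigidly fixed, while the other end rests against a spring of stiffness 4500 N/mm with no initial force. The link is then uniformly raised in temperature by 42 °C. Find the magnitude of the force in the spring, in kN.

The unrestrained thermal change is αΔT L = 10.7×10⁻⁶ × 42 × 1600 = 0.719 mm.
Let P be the compressive force at the spring. The link shortens elastically by PL/(AE) and the spring compresses by P/k; together these equal δ_free.
So P = δ_free / [L/(AE) + 1/k] = 0.719 / [ 1600/(1775×31×10³) + 1/(4500) ].
P = 0.719 / 0.0002513 = 2861 N.

P ≈ 2.86 kN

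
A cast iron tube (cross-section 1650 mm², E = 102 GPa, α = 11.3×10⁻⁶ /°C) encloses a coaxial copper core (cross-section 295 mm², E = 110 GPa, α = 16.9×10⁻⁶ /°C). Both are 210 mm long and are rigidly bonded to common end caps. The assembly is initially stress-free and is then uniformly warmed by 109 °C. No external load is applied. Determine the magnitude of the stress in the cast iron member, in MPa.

The copper has the larger α, so on heating it would change length more than the cast iron if both were free. The rigid plates force a common final length, so the copper is put into compression and the cast iron into tension, with equal and opposite forces P (no external load).
Equating the net (thermal + elastic) strains gives |α₁ − α₂|·ΔT = P·[1/(A₁E₁) + 1/(A₂E₂)].
|α₁ − α₂|·ΔT = 5.6×10⁻⁶ × 109 = 0.0006104.
1/(A₁E₁) + 1/(A₂E₂) = 1/(1650×102×10³) + 1/(295×110×10³) = 3.676×10⁻⁸ N⁻¹.
So P = 0.0006104 / 3.676×10⁻⁸ = 16.61 kN.
σ_{cast iron} = P/A₁ = 16610/1650 = 10.06 MPa, tensile.

σ ≈ 10.1 MPa (tensile)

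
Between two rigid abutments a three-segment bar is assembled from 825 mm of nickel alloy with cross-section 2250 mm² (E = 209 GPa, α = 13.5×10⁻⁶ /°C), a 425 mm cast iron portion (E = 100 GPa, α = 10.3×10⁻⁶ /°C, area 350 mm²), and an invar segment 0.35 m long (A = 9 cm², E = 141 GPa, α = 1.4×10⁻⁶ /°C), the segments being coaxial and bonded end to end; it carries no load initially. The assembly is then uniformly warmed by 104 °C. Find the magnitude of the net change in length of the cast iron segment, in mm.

|ΔL| ≈ 0.758 mm

If the supports were absent, the total length change would be Σ αᵢΔT Lᵢ = 13.5×10⁻⁶×104×825 + 10.3×10⁻⁶×104×425 + 1.4×10⁻⁶×104×350 = 1.665 mm.
Since the ends are fixed, an axial force P builds up, equal in every segment, with P · Σ Lᵢ/(AᵢEᵢ) = δ_free.
Σ Lᵢ/(AᵢEᵢ) = 825/(2250×209×10³) + 425/(350×100×10³) + 350/(900×141×10³) = 1.666×10⁻⁵ mm/N.
So P = 1.665 / 1.666×10⁻⁵ = 99.94 kN, compressive.
For the cast iron segment, free thermal change = 10.3×10⁻⁶×104×425 = 0.4553 mm and elastic change from P = 99940×425/(350×100×10³) = 1.214 mm; these oppose, so the net change is 0.758 mm (segment shortens).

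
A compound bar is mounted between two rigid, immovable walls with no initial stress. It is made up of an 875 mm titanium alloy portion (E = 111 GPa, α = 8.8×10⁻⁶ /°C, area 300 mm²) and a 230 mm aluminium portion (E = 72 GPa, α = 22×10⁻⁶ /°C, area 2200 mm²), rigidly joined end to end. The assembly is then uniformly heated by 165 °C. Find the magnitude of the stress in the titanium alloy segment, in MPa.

If the supports were absent, the total length change would be Σ αᵢΔT Lᵢ = 8.8×10⁻⁶×165×875 + 22×10⁻⁶×165×230 = 2.105 mm.
The walls prevent any net length change, so an axial force P (same in every segment) develops. Compatibility: P · Σ Lᵢ/(AᵢEᵢ) = δ_free.
The series flexibility is Σ Lᵢ/(AᵢEᵢ) = 875/(300×111×10³) + 230/(2200×72×10³) = 2.773×10⁻⁵ mm/N.
So P = 2.105 / 2.773×10⁻⁵ = 75.93 kN, compressive.
σ_{titanium alloy} = P / A = 75930 / 300 = 253.1 MPa.

σ ≈ 253 MPa (compressive)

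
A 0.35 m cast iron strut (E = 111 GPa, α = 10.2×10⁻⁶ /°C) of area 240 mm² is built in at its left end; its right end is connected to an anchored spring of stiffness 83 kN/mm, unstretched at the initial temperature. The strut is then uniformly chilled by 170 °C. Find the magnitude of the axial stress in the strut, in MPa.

If the spring were absent the strut would shorten by αΔT L = 10.2×10⁻⁶ × 170 × 350 = 0.6069 mm.
With a force P in the spring, the elastic change of the strut is PL/(AE) and that of the spring is P/k; compatibility requires their sum to equal δ_free.
So P = δ_free / [L/(AE) + 1/k] = 0.6069 / [ 350/(240×111×10³) + 1/(83×10³) ].
P = 0.6069 / 2.519×10⁻⁵ = 24100 N.
σ = P/A = 24100/240 = 100.4 MPa.

σ ≈ 100 MPa (tensile)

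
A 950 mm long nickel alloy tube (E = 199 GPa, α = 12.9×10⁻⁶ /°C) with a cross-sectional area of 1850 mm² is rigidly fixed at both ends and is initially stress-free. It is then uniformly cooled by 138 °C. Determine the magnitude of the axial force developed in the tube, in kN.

P ≈ 655 kN (tensile)

The ends cannot move, so σ = EαΔT = 199×10³ × 12.9×10⁻⁶ × 138 = 354.3 MPa.
Then P = σA = 354.3 × 1850 mm² = 655.4 kN, tensile.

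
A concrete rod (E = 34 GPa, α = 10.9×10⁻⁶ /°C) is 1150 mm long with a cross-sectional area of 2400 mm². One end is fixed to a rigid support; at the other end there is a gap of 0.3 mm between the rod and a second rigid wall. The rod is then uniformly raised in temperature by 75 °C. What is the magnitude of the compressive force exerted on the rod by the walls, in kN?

Unrestrained expansion: δ_free = αΔT L = 10.9×10⁻⁶ × 75 × 1150 = 0.9401 mm.
The gap closes (δ_free > 0.3 mm) and the wall then resists a further 0.9401 − 0.3 = 0.6401 mm of expansion.
So σ = E(δ_free − g)/L = 34×10³ × 0.6401/1150 = 18.93 MPa.
Force on the wall = σA = 18.93 × 2400 mm² = 45.42 kN.

P ≈ 45.4 kN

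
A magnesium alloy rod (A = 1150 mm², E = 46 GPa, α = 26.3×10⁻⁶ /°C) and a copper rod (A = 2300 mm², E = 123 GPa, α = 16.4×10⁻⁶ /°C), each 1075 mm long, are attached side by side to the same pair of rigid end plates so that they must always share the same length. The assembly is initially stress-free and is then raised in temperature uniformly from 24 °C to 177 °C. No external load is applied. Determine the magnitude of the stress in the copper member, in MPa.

Equilibrium of a rigid end plate with no external load gives equal and opposite internal forces ±P in the two members. Since α_{magnesium alloy} > α_{copper}, heating drives the magnesium alloy into compression and the copper into tension.
Equating the net (thermal + elastic) strains gives |α₁ − α₂|·ΔT = P·[1/(A₁E₁) + 1/(A₂E₂)].
|α₁ − α₂|·ΔT = 9.9×10⁻⁶ × 153 = 0.001515.
1/(A₁E₁) + 1/(A₂E₂) = 1/(1150×46×10³) + 1/(2300×123×10³) = 2.244×10⁻⁸ N⁻¹.
P = 0.001515 / 2.244×10⁻⁸ = 67500 N = 67.5 kN.
σ_{copper} = P/A₂ = 67500/2300 = 29.35 MPa, tensile.

σ ≈ 29.3 MPa (tensile)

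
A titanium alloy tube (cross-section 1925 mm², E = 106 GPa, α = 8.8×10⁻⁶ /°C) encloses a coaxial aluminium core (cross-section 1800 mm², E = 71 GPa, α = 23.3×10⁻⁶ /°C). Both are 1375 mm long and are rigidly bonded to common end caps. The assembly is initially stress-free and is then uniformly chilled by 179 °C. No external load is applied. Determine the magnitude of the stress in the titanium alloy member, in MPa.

Both members must finish at the same length. With the larger α, the aluminium tends to over-contract; the plates restrain it, putting the aluminium in tension and the titanium alloy in compression. With no external load the two internal forces are equal and opposite, magnitude P.
Equating the net (thermal + elastic) strains gives |α₁ − α₂|·ΔT = P·[1/(A₁E₁) + 1/(A₂E₂)].
|α₁ − α₂|·ΔT = 14.5×10⁻⁶ × 179 = 0.002596.
1/(A₁E₁) + 1/(A₂E₂) = 1/(1925×106×10³) + 1/(1800×71×10³) = 1.273×10⁻⁸ N⁻¹.
So P = 0.002596 / 1.273×10⁻⁸ = 204 kN.
σ_{titanium alloy} = P/A₁ = 204000/1925 = 106 MPa, compressive.

σ ≈ 106 MPa (compressive)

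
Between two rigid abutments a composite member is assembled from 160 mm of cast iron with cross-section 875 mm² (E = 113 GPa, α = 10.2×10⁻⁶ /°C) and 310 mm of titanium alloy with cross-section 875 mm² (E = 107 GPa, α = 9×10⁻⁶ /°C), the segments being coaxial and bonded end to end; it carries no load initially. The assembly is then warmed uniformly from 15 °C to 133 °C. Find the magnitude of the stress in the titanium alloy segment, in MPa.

If the supports were absent, the total length change would be Σ αᵢΔT Lᵢ = 10.2×10⁻⁶×118×160 + 9×10⁻⁶×118×310 = 0.5218 mm.
The rigid supports impose zero overall length change; the single axial force P common to all segments must satisfy P Σ Lᵢ/(AᵢEᵢ) = δ_free.
The series flexibility is Σ Lᵢ/(AᵢEᵢ) = 160/(875×113×10³) + 310/(875×107×10³) = 4.929×10⁻⁶ mm/N.
P = 0.5218 / 4.929×10⁻⁶ = 105900 N = 105.9 kN, compressive.
σ_{titanium alloy} = P / A = 105900 / 875 = 121 MPa.

σ ≈ 121 MPa (compressive)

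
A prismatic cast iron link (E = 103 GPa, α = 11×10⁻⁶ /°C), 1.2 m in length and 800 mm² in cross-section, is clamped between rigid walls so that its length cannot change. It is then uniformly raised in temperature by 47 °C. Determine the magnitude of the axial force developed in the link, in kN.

The ends cannot move, so σ = EαΔT = 103×10³ × 11×10⁻⁶ × 47 = 53.25 MPa.
Then P = σA = 53.25 × 800 mm² = 42.6 kN, compressive.

P ≈ 42.6 kN (compressive)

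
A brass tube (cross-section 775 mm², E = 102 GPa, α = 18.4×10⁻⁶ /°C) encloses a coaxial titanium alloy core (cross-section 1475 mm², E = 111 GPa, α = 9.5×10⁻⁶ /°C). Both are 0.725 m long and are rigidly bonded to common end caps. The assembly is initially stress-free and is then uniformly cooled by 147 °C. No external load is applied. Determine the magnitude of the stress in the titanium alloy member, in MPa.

The brass has the larger α, so on cooling it would change length more than the titanium alloy if both were free. The rigid plates force a common final length, so the brass is put into tension and the titanium alloy into compression, with equal and opposite forces P (no external load).
Equating the net (thermal + elastic) strains gives |α₁ − α₂|·ΔT = P·[1/(A₁E₁) + 1/(A₂E₂)].
|α₁ − α₂|·ΔT = 8.9×10⁻⁶ × 147 = 0.001308.
1/(A₁E₁) + 1/(A₂E₂) = 1/(775×102×10³) + 1/(1475×111×10³) = 1.876×10⁻⁸ N⁻¹.
P = 0.001308 / 1.876×10⁻⁸ = 69750 N = 69.75 kN.
σ_{titanium alloy} = P/A₂ = 69750/1475 = 47.29 MPa, compressive.

σ ≈ 47.3 MPa (compressive)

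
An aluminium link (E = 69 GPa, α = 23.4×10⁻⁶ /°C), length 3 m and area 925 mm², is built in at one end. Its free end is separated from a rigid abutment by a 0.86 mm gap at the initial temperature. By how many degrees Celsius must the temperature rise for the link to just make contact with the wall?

The gap closes when αΔT L = 0.86 mm, since the link is still unstressed at that instant.
ΔT = 0.86 / (23.4×10⁻⁶ × 3000) = 12.25 °C.

ΔT ≈ 12.3 °C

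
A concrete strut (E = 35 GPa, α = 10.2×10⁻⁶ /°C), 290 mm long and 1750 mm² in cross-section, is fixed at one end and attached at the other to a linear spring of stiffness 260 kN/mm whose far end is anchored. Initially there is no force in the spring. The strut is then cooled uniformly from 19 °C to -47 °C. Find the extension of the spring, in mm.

Free thermal contraction: δ_free = αΔT L = 10.2×10⁻⁶ × 66 × 290 = 0.1952 mm.
With a force P in the spring, the elastic change of the strut is PL/(AE) and that of the spring is P/k; compatibility requires their sum to equal δ_free.
P [ L/(AE) + 1/k ] = δ_free → P [ 290/(1750×35×10³) + 1/(260×10³) ] = 0.1952.
P = 0.1952 / 8.581×10⁻⁶ = 22750 N.
Spring extension = P/k = 22750/(260×10³) = 0.08751 mm.

δ ≈ 0.0875 mm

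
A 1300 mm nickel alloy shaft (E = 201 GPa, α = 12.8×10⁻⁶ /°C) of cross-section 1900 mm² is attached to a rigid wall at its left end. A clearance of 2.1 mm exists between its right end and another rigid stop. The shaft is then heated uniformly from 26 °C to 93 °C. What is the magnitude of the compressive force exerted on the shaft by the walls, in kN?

If the wall were absent the shaft would grow by αΔT L = 12.8×10⁻⁶ × 67 × 1300 = 1.115 mm.
Since δ_free = 1.11 mm is less than the 2.1 mm gap, the shaft never touches the wall. No axial force develops.

P ≈ 0 kN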